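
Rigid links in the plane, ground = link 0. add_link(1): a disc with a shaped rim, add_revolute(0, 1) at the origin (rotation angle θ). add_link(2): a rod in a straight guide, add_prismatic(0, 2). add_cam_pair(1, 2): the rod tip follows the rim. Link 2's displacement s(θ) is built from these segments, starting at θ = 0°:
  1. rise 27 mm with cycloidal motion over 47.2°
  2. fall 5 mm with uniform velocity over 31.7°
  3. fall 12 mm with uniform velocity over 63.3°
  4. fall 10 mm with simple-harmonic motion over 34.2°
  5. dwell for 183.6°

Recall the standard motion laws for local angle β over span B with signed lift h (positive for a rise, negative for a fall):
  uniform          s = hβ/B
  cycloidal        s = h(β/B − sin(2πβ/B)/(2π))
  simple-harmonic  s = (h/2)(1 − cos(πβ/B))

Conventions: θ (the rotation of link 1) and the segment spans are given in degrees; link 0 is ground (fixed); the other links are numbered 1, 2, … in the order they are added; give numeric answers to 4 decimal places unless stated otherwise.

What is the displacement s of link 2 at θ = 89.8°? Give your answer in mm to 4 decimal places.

segment 1 (0° to 47.2°, cycloidal, h = 27) is passed completely: s = 0.0000 + (27) = 27.0000
segment 2 (47.2° to 78.9°, uniform, h = -5) is passed completely: s = 27.0000 + (-5) = 22.0000
θ = 89.8° falls in segment 3 (78.9° to 142.2°, uniform, h = -12): β = 89.8 − 78.9 = 10.9°, B = 63.3°; Δs = -12·10.9/63.3 = -2.0664; s = 22.0000 − 2.0664 = 19.9336

19.9336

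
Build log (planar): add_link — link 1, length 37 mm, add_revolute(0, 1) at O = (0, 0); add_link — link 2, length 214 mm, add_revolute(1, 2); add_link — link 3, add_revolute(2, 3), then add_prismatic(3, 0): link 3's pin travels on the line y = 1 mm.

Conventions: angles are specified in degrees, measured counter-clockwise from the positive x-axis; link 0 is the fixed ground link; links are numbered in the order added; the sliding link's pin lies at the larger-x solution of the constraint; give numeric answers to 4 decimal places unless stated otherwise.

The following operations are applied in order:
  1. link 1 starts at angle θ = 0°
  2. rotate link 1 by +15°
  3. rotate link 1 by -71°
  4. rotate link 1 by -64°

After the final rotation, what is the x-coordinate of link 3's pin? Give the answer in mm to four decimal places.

geometry: r = 37 mm, L = 214 mm, e = 1 mm; θ starts at 0°
rotate link 1 by +15°: θ ← 0° +15° = 15°
rotate link 1 by -71°: θ ← 15° -71° = -56°
rotate link 1 by -64°: θ ← -56° -64° = -120°
crank pin P = (r cos θ, r sin θ) = (-18.500000, -32.042940)
h = r sin θ − e = -32.042940 − 1 = -33.042940
x = r cos θ + √(L² − h²) = -18.500000 + 211.433593 = 192.933593

192.9336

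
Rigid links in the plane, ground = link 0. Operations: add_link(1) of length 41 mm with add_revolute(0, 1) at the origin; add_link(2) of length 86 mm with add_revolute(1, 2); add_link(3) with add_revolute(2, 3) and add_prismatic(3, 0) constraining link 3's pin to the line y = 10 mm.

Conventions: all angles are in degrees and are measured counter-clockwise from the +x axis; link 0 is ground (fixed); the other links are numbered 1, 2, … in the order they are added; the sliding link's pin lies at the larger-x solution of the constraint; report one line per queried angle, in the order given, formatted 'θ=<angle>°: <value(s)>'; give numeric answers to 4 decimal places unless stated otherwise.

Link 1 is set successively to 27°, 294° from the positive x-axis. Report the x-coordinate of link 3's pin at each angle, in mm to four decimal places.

geometry: r = 41 mm, L = 86 mm, e = 10 mm
θ=27°: crank pin P = (r cos θ, r sin θ) = (36.531267, 18.613610)
θ=27°: h = r sin θ − e = 18.613610 − 10 = 8.613610
θ=27°: x = r cos θ + √(L² − h²) = 36.531267 + 85.567551 = 122.098818
θ=294°: crank pin P = (r cos θ, r sin θ) = (16.676202, -37.455364)
θ=294°: h = r sin θ − e = -37.455364 − 10 = -47.455364
θ=294°: x = r cos θ + √(L² − h²) = 16.676202 + 71.721604 = 88.397806

θ=27°: 122.0988
θ=294°: 88.3978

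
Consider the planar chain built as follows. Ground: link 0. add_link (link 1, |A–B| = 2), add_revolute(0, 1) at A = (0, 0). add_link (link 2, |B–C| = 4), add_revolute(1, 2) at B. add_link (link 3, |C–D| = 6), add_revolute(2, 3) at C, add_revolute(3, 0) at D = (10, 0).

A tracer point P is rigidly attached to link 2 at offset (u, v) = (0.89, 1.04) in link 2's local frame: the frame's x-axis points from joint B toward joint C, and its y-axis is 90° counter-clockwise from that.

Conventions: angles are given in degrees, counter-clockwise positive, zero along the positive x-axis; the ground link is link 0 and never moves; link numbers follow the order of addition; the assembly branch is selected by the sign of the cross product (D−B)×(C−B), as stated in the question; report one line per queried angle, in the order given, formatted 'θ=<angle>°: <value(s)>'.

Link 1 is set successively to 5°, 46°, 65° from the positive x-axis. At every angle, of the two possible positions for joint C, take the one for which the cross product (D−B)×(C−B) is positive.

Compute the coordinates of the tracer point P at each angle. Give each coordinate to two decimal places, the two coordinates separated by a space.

A=(0,0), D=(10.00,0)
θ=5°: B = A + 2.00·(cos5°, sin5°) = (1.9924, 0.1743)
θ=5°: |BD| = 8.0095
θ=5°: circle(B,4.00) ∩ circle(D,6.00): a=2.7562, h=2.8988
θ=5°:   candidates: C₊=(4.8111,3.0125) cross=23.218; C₋=(4.6849,-2.7838) cross=-23.218
θ=5°:   branch + wants cross > 0 → take C=(4.8111,3.0125) (cross=23.218)
θ=5°: ex = (C−B)/|BC| = (0.7047,0.7095); ey = (-0.7095,0.7047)
θ=5°: P = B + 0.89·ex + 1.04·ey = (1.8816,1.5387)
θ=46°: B = A + 2.00·(cos46°, sin46°) = (1.3893, 1.4387)
θ=46°: |BD| = 8.7300
θ=46°: circle(B,4.00) ∩ circle(D,6.00): a=3.2196, h=2.3737
θ=46°:   candidates: C₊=(4.9560,3.2494) cross=20.723; C₋=(4.1737,-1.4331) cross=-20.723
θ=46°:   branch + wants cross > 0 → take C=(4.9560,3.2494) (cross=20.723)
θ=46°: ex = (C−B)/|BC| = (0.8917,0.4527); ey = (-0.4527,0.8917)
θ=46°: P = B + 0.89·ex + 1.04·ey = (1.7121,2.7689)
θ=65°: B = A + 2.00·(cos65°, sin65°) = (0.8452, 1.8126)
θ=65°: |BD| = 9.3325
θ=65°: circle(B,4.00) ∩ circle(D,6.00): a=3.5947, h=1.7544
θ=65°:   candidates: C₊=(4.7123,2.8354) cross=16.373; C₋=(4.0307,-0.6066) cross=-16.373
θ=65°:   branch + wants cross > 0 → take C=(4.7123,2.8354) (cross=16.373)
θ=65°: ex = (C−B)/|BC| = (0.9668,0.2557); ey = (-0.2557,0.9668)
θ=65°: P = B + 0.89·ex + 1.04·ey = (1.4397,3.0456)

θ=5°: 1.88 1.54
θ=46°: 1.71 2.77
θ=65°: 1.44 3.05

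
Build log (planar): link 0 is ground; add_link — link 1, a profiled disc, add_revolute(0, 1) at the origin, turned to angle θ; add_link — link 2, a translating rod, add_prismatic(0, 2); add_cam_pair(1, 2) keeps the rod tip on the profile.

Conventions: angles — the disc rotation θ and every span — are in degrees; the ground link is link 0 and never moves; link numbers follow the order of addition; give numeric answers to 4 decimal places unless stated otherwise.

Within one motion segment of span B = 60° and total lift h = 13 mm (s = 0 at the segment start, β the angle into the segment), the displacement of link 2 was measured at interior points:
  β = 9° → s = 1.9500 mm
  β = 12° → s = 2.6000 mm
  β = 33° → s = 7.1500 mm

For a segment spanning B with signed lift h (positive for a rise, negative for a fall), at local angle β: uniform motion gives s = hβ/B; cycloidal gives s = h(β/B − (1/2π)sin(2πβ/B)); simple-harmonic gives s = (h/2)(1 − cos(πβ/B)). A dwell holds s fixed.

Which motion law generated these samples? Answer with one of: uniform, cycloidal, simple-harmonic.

candidates at β/B = r: uniform s = h·r (linear in β); cycloidal s = h·(r − sin(2πr)/(2π)); simple-harmonic s = (h/2)(1 − cos(πr))
β=9°: printed 1.9500 | uniform 1.9500, cycloidal 0.2761, simple-harmonic 0.7085
β=12°: printed 2.6000 | uniform 2.6000, cycloidal 0.6323, simple-harmonic 1.2414
β=33°: printed 7.1500 | uniform 7.1500, cycloidal 7.7894, simple-harmonic 7.5168
only one law matches every sample → uniform

uniform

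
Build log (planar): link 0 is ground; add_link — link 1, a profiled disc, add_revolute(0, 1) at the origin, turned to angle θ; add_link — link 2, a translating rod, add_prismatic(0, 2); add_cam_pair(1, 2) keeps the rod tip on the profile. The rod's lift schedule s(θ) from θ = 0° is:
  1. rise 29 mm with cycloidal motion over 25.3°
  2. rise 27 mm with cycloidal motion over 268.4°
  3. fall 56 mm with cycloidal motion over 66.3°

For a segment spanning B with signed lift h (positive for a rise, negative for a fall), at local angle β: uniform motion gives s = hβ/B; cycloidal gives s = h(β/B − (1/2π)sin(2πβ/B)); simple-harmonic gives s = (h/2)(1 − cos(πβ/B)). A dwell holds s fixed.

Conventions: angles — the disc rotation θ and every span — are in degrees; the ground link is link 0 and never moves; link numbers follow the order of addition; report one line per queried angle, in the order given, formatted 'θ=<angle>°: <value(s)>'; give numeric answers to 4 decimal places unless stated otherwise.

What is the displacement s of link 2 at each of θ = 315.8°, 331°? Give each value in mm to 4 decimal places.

seg 1 [0°–25.3°] cycloidal, h=29: full span → s += 29 → s = 29.0000
seg 2 [25.3°–293.7°] cycloidal, h=27: full span → s += 27 → s = 56.0000
seg 3 [293.7°–360°] cycloidal, h=-56: θ=315.8° here. β=22.1, B=66.3. -56·(0.3333 − sin(2π·0.3333)/(2π)) = -10.9481 → s = 45.0519
seg 3 [293.7°–360°] cycloidal, h=-56: θ=331° here. β=37.3, B=66.3. -56·(0.5626 − sin(2π·0.5626)/(2π)) = -34.9209 → s = 21.0791

θ=315.8°: 45.0519
θ=331°: 21.0791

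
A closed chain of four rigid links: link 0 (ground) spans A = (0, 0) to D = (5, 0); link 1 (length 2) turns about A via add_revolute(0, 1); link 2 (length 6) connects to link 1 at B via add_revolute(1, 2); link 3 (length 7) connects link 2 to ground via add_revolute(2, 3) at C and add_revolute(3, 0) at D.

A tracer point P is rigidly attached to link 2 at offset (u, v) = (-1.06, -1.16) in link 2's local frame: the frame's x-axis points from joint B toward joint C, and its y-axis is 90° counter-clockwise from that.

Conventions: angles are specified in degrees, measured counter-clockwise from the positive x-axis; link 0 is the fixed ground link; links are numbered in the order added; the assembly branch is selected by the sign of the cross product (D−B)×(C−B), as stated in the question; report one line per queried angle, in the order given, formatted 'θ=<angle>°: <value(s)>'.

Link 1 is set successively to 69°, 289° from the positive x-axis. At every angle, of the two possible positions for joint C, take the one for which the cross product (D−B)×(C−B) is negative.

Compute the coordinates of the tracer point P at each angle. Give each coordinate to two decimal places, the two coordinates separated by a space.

A=(0,0), D=(5.00,0)
θ=69°: B = A + 2.00·(cos69°, sin69°) = (0.7167, 1.8672)
θ=69°: |BD| = 4.6725
θ=69°: circle(B,6.00) ∩ circle(D,7.00): a=0.9452, h=5.9251
θ=69°:   candidates: C₊=(3.9508,6.9209) cross=27.685; C₋=(-0.7845,-3.9420) cross=-27.685
θ=69°:   branch - wants cross < 0 → take C=(-0.7845,-3.9420) (cross=-27.685)
θ=69°: ex = (C−B)/|BC| = (-0.2502,-0.9682); ey = (0.9682,-0.2502)
θ=69°: P = B + -1.06·ex + -1.16·ey = (-0.1411,3.1837)
θ=289°: B = A + 2.00·(cos289°, sin289°) = (0.6511, -1.8910)
θ=289°: |BD| = 4.7422
θ=289°: circle(B,6.00) ∩ circle(D,7.00): a=1.0004, h=5.9160
θ=289°:   candidates: C₊=(-0.7905,3.9332) cross=28.055; C₋=(3.9277,-6.9174) cross=-28.055
θ=289°:   branch - wants cross < 0 → take C=(3.9277,-6.9174) (cross=-28.055)
θ=289°: ex = (C−B)/|BC| = (0.5461,-0.8377); ey = (0.8377,0.5461)
θ=289°: P = B + -1.06·ex + -1.16·ey = (-0.8995,-1.6365)

θ=69°: -0.14 3.18
θ=289°: -0.90 -1.64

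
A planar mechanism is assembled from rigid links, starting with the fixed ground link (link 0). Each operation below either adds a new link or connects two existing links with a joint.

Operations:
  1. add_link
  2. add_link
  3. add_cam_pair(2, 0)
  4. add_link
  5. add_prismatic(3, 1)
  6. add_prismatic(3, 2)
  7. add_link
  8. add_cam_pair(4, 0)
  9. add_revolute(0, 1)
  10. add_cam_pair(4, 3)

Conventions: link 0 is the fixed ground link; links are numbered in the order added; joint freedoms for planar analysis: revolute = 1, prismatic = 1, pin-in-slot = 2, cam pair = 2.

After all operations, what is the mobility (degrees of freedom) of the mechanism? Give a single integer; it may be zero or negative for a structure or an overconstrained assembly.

(L,J1,J2)=(1,0,0); link0 fixed
link1: (2,0,0)
link2: (3,0,0)
C 2-0 [J2]: (3,0,1)
link3: (4,0,1)
P 3-1 [J1]: (4,1,1)
P 3-2 [J1]: (4,2,1)
link4: (5,2,1)
C 4-0 [J2]: (5,2,2)
R 0-1 [J1]: (5,3,2)
C 4-3 [J2]: (5,3,3)
Grübler: 3·4 − 2·3 − 3 = 3

M = 3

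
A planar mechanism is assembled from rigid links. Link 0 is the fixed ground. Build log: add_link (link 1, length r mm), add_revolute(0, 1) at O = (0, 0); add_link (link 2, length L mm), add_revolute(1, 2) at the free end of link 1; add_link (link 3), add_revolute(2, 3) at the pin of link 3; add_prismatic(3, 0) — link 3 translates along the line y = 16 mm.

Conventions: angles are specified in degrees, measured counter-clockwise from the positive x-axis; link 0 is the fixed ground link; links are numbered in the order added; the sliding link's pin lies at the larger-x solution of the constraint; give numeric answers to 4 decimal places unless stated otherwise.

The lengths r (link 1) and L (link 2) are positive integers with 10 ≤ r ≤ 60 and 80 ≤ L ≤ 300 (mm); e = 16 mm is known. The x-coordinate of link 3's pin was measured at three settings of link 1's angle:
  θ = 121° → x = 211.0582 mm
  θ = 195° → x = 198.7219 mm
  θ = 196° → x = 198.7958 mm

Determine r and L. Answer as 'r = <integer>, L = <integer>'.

constraint per measurement: (x − r cos θ)² + (r sin θ − e)² = L²
subtracting the θ₁ and θ₂ equations cancels the r² and L² terms:
r = (x₁² − x₂²) / (2[(x₁cos θ₁ + e sin θ₁) − (x₂cos θ₂ + e sin θ₂)]) = 25.0000 → r = 25
L² = (x₁ − r cos θ₁)² + (r sin θ₁ − e)² = 50175.9804 → L = 224.0000 → L = 224
check at θ₃=196°: x = 198.7958 (printed 198.7958) ✓

r = 25, L = 224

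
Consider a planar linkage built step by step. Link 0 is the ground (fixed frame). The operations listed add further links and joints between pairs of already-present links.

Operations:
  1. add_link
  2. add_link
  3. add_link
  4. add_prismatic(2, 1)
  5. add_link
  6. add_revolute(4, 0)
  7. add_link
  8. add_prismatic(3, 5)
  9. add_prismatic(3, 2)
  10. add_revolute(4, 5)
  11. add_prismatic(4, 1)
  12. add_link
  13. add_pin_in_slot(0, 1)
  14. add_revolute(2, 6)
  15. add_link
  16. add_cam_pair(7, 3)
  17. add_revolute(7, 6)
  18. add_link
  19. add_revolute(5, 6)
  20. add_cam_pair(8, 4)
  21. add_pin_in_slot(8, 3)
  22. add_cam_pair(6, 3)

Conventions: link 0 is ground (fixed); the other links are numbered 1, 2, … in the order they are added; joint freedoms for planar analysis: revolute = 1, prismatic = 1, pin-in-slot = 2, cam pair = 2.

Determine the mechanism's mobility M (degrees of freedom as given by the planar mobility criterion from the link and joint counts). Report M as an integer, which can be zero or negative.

L=1 J1=0 J2=0
add link → L=2 J1=0 J2=0
add link → L=3 J1=0 J2=0
add link → L=4 J1=0 J2=0
P@2,1 dof=1 J1 → L=4 J1=1 J2=0
add link → L=5 J1=1 J2=0
R@4,0 dof=1 J1 → L=5 J1=2 J2=0
add link → L=6 J1=2 J2=0
P@3,5 dof=1 J1 → L=6 J1=3 J2=0
P@3,2 dof=1 J1 → L=6 J1=4 J2=0
R@4,5 dof=1 J1 → L=6 J1=5 J2=0
P@4,1 dof=1 J1 → L=6 J1=6 J2=0
add link → L=7 J1=6 J2=0
PS@0,1 dof=2 J2 → L=7 J1=6 J2=1
R@2,6 dof=1 J1 → L=7 J1=7 J2=1
add link → L=8 J1=7 J2=1
C@7,3 dof=2 J2 → L=8 J1=7 J2=2
R@7,6 dof=1 J1 → L=8 J1=8 J2=2
add link → L=9 J1=8 J2=2
R@5,6 dof=1 J1 → L=9 J1=9 J2=2
C@8,4 dof=2 J2 → L=9 J1=9 J2=3
PS@8,3 dof=2 J2 → L=9 J1=9 J2=4
C@6,3 dof=2 J2 → L=9 J1=9 J2=5
M=3(L−1)−2J1−J2=3·8−2·9−5=1

M = 1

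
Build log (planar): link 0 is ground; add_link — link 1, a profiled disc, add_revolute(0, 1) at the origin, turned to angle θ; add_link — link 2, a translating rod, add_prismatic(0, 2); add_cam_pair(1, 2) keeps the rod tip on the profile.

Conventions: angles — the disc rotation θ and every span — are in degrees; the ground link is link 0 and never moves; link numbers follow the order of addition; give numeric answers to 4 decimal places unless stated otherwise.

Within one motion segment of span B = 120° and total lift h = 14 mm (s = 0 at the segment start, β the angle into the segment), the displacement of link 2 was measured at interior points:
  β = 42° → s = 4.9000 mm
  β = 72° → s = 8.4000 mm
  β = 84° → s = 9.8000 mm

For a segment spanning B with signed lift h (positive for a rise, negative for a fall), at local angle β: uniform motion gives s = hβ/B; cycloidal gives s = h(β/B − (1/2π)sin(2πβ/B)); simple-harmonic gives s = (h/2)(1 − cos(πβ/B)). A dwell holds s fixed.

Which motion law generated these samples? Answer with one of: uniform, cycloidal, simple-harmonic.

candidates at β/B = r: uniform s = h·r (linear in β); cycloidal s = h·(r − sin(2πr)/(2π)); simple-harmonic s = (h/2)(1 − cos(πr))
β=42°: printed 4.9000 | uniform 4.9000, cycloidal 3.0974, simple-harmonic 3.8221
β=72°: printed 8.4000 | uniform 8.4000, cycloidal 9.7097, simple-harmonic 9.1631
β=84°: printed 9.8000 | uniform 9.8000, cycloidal 11.9191, simple-harmonic 11.1145
only one law matches every sample → uniform

uniform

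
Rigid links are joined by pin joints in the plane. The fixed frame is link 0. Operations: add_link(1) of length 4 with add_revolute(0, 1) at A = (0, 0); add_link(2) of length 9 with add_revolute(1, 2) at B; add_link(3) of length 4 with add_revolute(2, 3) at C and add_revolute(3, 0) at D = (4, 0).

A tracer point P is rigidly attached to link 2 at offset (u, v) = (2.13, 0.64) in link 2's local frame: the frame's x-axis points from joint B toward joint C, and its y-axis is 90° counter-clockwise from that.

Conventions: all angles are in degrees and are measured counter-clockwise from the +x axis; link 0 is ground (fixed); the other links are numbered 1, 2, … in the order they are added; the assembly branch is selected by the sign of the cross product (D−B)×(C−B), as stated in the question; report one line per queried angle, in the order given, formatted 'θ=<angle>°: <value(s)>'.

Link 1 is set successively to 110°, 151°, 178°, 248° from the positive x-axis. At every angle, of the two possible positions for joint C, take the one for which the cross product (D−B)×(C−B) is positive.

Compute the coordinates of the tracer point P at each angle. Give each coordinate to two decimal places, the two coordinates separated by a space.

A=(0,0), D=(4.00,0)
θ=110°: B = A + 4.00·(cos110°, sin110°) = (-1.3681, 3.7588)
θ=110°: |BD| = 6.5532
θ=110°: circle(B,9.00) ∩ circle(D,4.00): a=8.2360, h=3.6288
θ=110°:   candidates: C₊=(7.4599,2.0073) cross=23.780; C₋=(3.2971,-3.9378) cross=-23.780
θ=110°:   branch + wants cross > 0 → take C=(7.4599,2.0073) (cross=23.780)
θ=110°: ex = (C−B)/|BC| = (0.9809,-0.1946); ey = (0.1946,0.9809)
θ=110°: P = B + 2.13·ex + 0.64·ey = (0.8457,3.9720)
θ=151°: B = A + 4.00·(cos151°, sin151°) = (-3.4985, 1.9392)
θ=151°: |BD| = 7.7452
θ=151°: circle(B,9.00) ∩ circle(D,4.00): a=8.0687, h=3.9869
θ=151°:   candidates: C₊=(5.3115,3.7789) cross=30.879; C₋=(3.3150,-3.9409) cross=-30.879
θ=151°:   branch + wants cross > 0 → take C=(5.3115,3.7789) (cross=30.879)
θ=151°: ex = (C−B)/|BC| = (0.9789,0.2044); ey = (-0.2044,0.9789)
θ=151°: P = B + 2.13·ex + 0.64·ey = (-1.5443,3.0011)
θ=178°: B = A + 4.00·(cos178°, sin178°) = (-3.9976, 0.1396)
θ=178°: |BD| = 7.9988
θ=178°: circle(B,9.00) ∩ circle(D,4.00): a=8.0625, h=3.9995
θ=178°:   candidates: C₊=(4.1335,3.9978) cross=31.991; C₋=(3.9939,-4.0000) cross=-31.991
θ=178°:   branch + wants cross > 0 → take C=(4.1335,3.9978) (cross=31.991)
θ=178°: ex = (C−B)/|BC| = (0.9035,0.4287); ey = (-0.4287,0.9035)
θ=178°: P = B + 2.13·ex + 0.64·ey = (-2.3476,1.6309)
θ=248°: B = A + 4.00·(cos248°, sin248°) = (-1.4984, -3.7087)
θ=248°: |BD| = 6.6323
θ=248°: circle(B,9.00) ∩ circle(D,4.00): a=8.2164, h=3.6730
θ=248°:   candidates: C₊=(3.2594,3.9308) cross=24.360; C₋=(7.3672,-2.1592) cross=-24.360
θ=248°:   branch + wants cross > 0 → take C=(3.2594,3.9308) (cross=24.360)
θ=248°: ex = (C−B)/|BC| = (0.5286,0.8488); ey = (-0.8488,0.5286)
θ=248°: P = B + 2.13·ex + 0.64·ey = (-0.9157,-1.5624)

θ=110°: 0.85 3.97
θ=151°: -1.54 3.00
θ=178°: -2.35 1.63
θ=248°: -0.92 -1.56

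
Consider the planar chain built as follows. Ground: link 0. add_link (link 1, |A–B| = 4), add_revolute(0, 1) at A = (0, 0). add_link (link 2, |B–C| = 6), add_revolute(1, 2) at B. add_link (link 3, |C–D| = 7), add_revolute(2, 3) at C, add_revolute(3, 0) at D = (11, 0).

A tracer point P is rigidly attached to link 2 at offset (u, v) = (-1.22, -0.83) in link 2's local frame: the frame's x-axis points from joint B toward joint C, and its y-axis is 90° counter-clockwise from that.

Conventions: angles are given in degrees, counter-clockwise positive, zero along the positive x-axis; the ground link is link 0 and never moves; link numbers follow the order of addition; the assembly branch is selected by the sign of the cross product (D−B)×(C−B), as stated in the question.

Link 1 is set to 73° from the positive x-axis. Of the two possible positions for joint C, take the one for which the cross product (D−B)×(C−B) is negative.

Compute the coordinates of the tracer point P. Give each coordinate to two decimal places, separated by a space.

A=(0,0), D=(11.00,0)
B = A + 4.00·(cos73°, sin73°) = (1.1695, 3.8252)
|BD| = 10.5485
circle(B,6.00) ∩ circle(D,7.00): a=4.6581, h=3.7819
  candidates: C₊=(6.8819,5.6605) cross=39.893; C₋=(4.1391,-1.3884) cross=-39.893
  branch - wants cross < 0 → take C=(4.1391,-1.3884) (cross=-39.893)
ex = (C−B)/|BC| = (0.4949,-0.8689); ey = (0.8689,0.4949)
P = B + -1.22·ex + -0.83·ey = (-0.1555,4.4745)

-0.16 4.47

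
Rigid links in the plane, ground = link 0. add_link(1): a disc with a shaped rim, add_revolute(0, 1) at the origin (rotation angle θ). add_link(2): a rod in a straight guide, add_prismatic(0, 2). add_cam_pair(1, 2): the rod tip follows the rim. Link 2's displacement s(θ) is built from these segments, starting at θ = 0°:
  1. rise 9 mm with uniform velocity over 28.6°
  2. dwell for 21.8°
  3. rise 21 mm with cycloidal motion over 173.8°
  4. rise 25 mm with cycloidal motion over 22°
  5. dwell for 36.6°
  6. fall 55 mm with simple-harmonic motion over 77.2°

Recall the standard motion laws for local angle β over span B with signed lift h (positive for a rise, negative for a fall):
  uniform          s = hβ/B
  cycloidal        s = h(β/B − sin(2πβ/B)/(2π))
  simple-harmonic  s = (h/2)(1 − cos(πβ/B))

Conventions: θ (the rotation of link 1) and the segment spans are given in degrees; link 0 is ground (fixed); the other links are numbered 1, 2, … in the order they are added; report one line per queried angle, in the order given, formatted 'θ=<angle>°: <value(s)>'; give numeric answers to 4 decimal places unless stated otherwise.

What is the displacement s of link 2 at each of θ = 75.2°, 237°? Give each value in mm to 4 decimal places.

segment 1 (0° to 28.6°, uniform, h = 9) is passed completely: s = 0.0000 + (9) = 9.0000
segment 2 (28.6° to 50.4°, dwell): s unchanged at 9.0000
θ = 75.2° falls in segment 3 (50.4° to 224.2°, cycloidal, h = 21): β = 75.2 − 50.4 = 24.8°, B = 173.8°; Δs = 21·(0.1427 − sin(2π·0.1427)/(2π)) = 0.3856; s = 9.0000 + 0.3856 = 9.3856
segment 3 (50.4° to 224.2°, cycloidal, h = 21) is passed completely: s = 9.0000 + (21) = 30.0000
θ = 237° falls in segment 4 (224.2° to 246.2°, cycloidal, h = 25): β = 237 − 224.2 = 12.8°, B = 22°; Δs = 25·(0.5818 − sin(2π·0.5818)/(2π)) = 16.5020; s = 30.0000 + 16.5020 = 46.5020

θ=75.2°: 9.3856
θ=237°: 46.5020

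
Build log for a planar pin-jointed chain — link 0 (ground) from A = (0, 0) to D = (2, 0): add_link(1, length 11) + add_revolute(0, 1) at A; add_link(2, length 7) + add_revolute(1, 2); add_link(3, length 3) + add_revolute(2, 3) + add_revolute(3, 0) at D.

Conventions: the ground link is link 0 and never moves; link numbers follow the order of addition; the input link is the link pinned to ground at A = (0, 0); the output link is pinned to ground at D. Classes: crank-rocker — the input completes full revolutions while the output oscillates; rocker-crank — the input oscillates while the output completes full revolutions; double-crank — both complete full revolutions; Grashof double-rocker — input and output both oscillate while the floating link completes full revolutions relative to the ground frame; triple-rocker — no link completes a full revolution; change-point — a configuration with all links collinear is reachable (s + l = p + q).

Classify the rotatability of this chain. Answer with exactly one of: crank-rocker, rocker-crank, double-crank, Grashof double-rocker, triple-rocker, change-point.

lengths: ground=2, input=11, coupler=7, output=3
sorted: s=2 (shortest), l=11 (longest), p+q=10
s + l = 13 vs p + q = 10
s + l > p + q → non-Grashof → no link fully rotates → triple-rocker

triple-rocker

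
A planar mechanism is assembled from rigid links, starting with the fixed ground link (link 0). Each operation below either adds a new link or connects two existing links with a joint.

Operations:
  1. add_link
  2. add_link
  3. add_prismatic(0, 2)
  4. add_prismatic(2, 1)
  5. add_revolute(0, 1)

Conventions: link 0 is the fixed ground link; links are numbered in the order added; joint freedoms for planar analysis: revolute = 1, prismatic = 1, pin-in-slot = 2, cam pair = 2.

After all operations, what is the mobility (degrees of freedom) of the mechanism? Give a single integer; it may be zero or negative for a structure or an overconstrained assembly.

link 0 = ground. State L|J1|J2 = 1|0|0
+link1  2|0|0
+link2  3|0|0
P(0,2) f=1→J1  3|1|0
P(2,1) f=1→J1  3|2|0
R(0,1) f=1→J1  3|3|0
M = 3(3−1)−2·3−0 = 6−6−0 = 0

M = 0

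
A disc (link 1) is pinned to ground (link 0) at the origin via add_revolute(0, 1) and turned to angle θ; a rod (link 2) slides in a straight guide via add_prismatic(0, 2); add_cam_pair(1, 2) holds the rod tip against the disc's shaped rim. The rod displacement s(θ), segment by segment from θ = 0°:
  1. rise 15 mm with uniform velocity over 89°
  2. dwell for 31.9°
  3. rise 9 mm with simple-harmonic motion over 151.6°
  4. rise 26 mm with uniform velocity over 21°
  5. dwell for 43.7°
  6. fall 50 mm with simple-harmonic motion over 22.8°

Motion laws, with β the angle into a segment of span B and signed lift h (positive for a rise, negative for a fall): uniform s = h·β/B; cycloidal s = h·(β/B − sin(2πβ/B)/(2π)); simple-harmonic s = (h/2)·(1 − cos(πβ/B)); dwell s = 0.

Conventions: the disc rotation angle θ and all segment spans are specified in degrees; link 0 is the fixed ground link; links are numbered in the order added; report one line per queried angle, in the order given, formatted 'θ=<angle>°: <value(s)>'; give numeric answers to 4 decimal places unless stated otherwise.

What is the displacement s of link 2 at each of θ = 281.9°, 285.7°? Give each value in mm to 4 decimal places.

segment 1 (0° to 89°, uniform, h = 15) is passed completely: s = 0.0000 + (15) = 15.0000
segment 2 (89° to 120.9°, dwell): s unchanged at 15.0000
segment 3 (120.9° to 272.5°, simple-harmonic, h = 9) is passed completely: s = 15.0000 + (9) = 24.0000
θ = 281.9° falls in segment 4 (272.5° to 293.5°, uniform, h = 26): β = 281.9 − 272.5 = 9.4°, B = 21°; Δs = 26·9.4/21 = 11.6381; s = 24.0000 + 11.6381 = 35.6381
θ = 285.7° falls in segment 4 (272.5° to 293.5°, uniform, h = 26): β = 285.7 − 272.5 = 13.2°, B = 21°; Δs = 26·13.2/21 = 16.3429; s = 24.0000 + 16.3429 = 40.3429

θ=281.9°: 35.6381
θ=285.7°: 40.3429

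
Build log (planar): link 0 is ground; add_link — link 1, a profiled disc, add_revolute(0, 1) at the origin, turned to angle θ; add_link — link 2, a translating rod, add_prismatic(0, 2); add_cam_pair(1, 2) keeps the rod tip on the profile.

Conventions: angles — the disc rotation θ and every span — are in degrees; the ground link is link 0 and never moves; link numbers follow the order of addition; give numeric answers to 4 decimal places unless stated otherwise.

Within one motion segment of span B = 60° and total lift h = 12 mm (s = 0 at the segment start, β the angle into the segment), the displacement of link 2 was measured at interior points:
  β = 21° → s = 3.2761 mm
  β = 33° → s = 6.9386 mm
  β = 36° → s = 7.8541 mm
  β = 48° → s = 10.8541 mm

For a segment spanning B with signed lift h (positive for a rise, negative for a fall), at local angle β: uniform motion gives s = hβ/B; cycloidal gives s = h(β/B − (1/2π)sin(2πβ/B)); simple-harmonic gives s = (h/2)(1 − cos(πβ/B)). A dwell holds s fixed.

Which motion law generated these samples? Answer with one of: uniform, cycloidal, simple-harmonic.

candidates at β/B = r: uniform s = h·r (linear in β); cycloidal s = h·(r − sin(2πr)/(2π)); simple-harmonic s = (h/2)(1 − cos(πr))
β=21°: printed 3.2761 | uniform 4.2000, cycloidal 2.6549, simple-harmonic 3.2761
β=33°: printed 6.9386 | uniform 6.6000, cycloidal 7.1902, simple-harmonic 6.9386
β=36°: printed 7.8541 | uniform 7.2000, cycloidal 8.3226, simple-harmonic 7.8541
β=48°: printed 10.8541 | uniform 9.6000, cycloidal 11.4164, simple-harmonic 10.8541
only one law matches every sample → simple-harmonic

simple-harmonic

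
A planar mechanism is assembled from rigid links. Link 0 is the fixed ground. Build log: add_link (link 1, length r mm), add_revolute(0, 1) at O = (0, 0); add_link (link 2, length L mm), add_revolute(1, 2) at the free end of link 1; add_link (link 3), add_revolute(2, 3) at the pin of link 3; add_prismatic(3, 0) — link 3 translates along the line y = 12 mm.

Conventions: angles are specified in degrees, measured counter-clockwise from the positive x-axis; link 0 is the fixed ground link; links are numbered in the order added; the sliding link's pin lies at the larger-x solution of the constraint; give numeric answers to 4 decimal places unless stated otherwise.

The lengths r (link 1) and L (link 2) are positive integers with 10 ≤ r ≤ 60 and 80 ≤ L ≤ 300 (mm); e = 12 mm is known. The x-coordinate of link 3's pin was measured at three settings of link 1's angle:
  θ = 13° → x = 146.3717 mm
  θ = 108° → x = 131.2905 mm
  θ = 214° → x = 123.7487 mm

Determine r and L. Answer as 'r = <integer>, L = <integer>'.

constraint per measurement: (x − r cos θ)² + (r sin θ − e)² = L²
subtracting the θ₁ and θ₂ equations cancels the r² and L² terms:
r = (x₁² − x₂²) / (2[(x₁cos θ₁ + e sin θ₁) − (x₂cos θ₂ + e sin θ₂)]) = 12.0000 → r = 12
L² = (x₁ − r cos θ₁)² + (r sin θ₁ − e)² = 18225.0038 → L = 135.0000 → L = 135
check at θ₃=214°: x = 123.7487 (printed 123.7487) ✓

r = 12, L = 135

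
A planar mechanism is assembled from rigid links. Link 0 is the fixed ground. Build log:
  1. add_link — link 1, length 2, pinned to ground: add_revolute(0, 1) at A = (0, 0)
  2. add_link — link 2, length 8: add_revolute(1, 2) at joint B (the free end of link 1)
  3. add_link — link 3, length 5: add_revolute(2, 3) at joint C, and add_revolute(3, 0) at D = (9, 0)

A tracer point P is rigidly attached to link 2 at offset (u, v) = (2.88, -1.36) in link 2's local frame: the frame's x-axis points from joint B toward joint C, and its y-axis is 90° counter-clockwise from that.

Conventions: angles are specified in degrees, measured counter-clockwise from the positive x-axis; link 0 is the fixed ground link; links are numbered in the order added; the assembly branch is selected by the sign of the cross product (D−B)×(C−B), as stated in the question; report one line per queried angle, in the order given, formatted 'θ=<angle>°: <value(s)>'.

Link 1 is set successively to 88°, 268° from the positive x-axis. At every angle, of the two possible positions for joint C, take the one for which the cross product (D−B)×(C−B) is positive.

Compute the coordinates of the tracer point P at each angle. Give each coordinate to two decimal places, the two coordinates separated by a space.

A=(0,0), D=(9.00,0)
θ=88°: B = A + 2.00·(cos88°, sin88°) = (0.0698, 1.9988)
θ=88°: |BD| = 9.1512
θ=88°: circle(B,8.00) ∩ circle(D,5.00): a=6.7065, h=4.3616
θ=88°:   candidates: C₊=(7.5670,4.7902) cross=39.914; C₋=(5.6617,-3.7223) cross=-39.914
θ=88°:   branch + wants cross > 0 → take C=(7.5670,4.7902) (cross=39.914)
θ=88°: ex = (C−B)/|BC| = (0.9371,0.3489); ey = (-0.3489,0.9371)
θ=88°: P = B + 2.88·ex + -1.36·ey = (3.2433,1.7292)
θ=268°: B = A + 2.00·(cos268°, sin268°) = (-0.0698, -1.9988)
θ=268°: |BD| = 9.2874
θ=268°: circle(B,8.00) ∩ circle(D,5.00): a=6.7433, h=4.3044
θ=268°:   candidates: C₊=(5.5892,3.6560) cross=39.976; C₋=(7.4419,-4.7510) cross=-39.976
θ=268°:   branch + wants cross > 0 → take C=(5.5892,3.6560) (cross=39.976)
θ=268°: ex = (C−B)/|BC| = (0.7074,0.7068); ey = (-0.7068,0.7074)
θ=268°: P = B + 2.88·ex + -1.36·ey = (2.9287,-0.9251)

θ=88°: 3.24 1.73
θ=268°: 2.93 -0.93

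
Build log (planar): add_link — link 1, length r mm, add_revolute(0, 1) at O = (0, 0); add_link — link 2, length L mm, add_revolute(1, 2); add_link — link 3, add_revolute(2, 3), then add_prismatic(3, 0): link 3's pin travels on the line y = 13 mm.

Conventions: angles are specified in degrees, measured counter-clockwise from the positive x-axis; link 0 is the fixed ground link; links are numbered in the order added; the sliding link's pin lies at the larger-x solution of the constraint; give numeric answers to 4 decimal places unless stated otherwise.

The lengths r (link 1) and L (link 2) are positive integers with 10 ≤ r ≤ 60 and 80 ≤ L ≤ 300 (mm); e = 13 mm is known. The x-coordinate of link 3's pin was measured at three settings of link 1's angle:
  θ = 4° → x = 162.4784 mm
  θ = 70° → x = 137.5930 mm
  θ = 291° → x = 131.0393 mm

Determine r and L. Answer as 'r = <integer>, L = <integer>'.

constraint per measurement: (x − r cos θ)² + (r sin θ − e)² = L²
subtracting the θ₁ and θ₂ equations cancels the r² and L² terms:
r = (x₁² − x₂²) / (2[(x₁cos θ₁ + e sin θ₁) − (x₂cos θ₂ + e sin θ₂)]) = 36.0000 → r = 36
L² = (x₁ − r cos θ₁)² + (r sin θ₁ − e)² = 16128.9904 → L = 127.0000 → L = 127
check at θ₃=291°: x = 131.0393 (printed 131.0393) ✓

r = 36, L = 127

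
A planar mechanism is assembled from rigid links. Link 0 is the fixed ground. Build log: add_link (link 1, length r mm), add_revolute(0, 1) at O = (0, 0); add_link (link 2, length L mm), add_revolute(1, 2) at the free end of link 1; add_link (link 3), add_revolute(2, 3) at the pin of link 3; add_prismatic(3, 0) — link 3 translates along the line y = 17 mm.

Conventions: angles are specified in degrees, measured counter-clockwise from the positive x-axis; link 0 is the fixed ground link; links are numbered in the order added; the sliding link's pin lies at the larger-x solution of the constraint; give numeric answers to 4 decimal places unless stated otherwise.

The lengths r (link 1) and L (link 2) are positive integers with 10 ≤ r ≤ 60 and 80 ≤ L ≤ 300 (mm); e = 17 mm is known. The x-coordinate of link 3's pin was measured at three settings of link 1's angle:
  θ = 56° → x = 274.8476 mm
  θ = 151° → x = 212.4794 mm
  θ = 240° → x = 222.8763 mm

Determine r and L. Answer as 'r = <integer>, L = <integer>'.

constraint per measurement: (x − r cos θ)² + (r sin θ − e)² = L²
subtracting the θ₁ and θ₂ equations cancels the r² and L² terms:
r = (x₁² − x₂²) / (2[(x₁cos θ₁ + e sin θ₁) − (x₂cos θ₂ + e sin θ₂)]) = 44.0000 → r = 44
L² = (x₁ − r cos θ₁)² + (r sin θ₁ − e)² = 63000.9942 → L = 251.0000 → L = 251
check at θ₃=240°: x = 222.8763 (printed 222.8763) ✓

r = 44, L = 251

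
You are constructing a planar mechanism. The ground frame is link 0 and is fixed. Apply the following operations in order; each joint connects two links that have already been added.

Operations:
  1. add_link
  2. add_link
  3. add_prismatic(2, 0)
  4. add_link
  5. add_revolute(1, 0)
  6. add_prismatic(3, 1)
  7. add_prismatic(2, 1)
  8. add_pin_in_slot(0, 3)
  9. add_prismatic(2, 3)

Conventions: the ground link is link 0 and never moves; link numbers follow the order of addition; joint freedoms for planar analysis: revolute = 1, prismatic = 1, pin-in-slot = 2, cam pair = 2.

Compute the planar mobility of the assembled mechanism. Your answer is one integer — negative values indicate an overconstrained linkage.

link 0 = ground. State L|J1|J2 = 1|0|0
+link1  2|0|0
+link2  3|0|0
P(2,0) f=1→J1  3|1|0
+link3  4|1|0
R(1,0) f=1→J1  4|2|0
P(3,1) f=1→J1  4|3|0
P(2,1) f=1→J1  4|4|0
PS(0,3) f=2→J2  4|4|1
P(2,3) f=1→J1  4|5|1
M = 3(4−1)−2·5−1 = 9−10−1 = -2

M = -2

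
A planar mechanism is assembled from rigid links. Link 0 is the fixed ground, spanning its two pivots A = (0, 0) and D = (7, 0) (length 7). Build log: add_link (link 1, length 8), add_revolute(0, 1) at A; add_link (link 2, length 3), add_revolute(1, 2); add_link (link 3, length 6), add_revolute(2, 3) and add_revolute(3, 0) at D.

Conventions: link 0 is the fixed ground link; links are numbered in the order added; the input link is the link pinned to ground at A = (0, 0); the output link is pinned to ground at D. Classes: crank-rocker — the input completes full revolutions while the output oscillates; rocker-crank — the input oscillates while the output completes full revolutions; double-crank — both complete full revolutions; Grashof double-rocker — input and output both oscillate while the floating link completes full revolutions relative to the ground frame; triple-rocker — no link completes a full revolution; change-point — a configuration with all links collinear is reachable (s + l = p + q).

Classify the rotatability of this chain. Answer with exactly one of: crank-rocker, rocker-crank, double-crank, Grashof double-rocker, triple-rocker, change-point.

lengths: ground=7, input=8, coupler=3, output=6
sorted: s=3 (shortest), l=8 (longest), p+q=13
s + l = 11 vs p + q = 13
s + l < p + q (Grashof) with shortest = coupler link → Grashof double-rocker

Grashof double-rocker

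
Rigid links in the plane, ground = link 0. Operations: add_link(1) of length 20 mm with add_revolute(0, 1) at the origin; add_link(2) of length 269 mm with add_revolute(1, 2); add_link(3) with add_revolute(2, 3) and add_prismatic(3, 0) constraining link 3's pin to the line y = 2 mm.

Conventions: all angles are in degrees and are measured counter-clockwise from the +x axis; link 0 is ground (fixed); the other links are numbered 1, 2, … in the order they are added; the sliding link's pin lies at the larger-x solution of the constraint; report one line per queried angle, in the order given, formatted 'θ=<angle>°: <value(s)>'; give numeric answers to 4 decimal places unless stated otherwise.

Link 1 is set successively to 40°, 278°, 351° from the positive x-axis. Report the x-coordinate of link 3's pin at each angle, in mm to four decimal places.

geometry: r = 20 mm, L = 269 mm, e = 2 mm
θ=40°: crank pin P = (r cos θ, r sin θ) = (15.320889, 12.855752)
θ=40°: h = r sin θ − e = 12.855752 − 2 = 10.855752
θ=40°: x = r cos θ + √(L² − h²) = 15.320889 + 268.780864 = 284.101752
θ=278°: crank pin P = (r cos θ, r sin θ) = (2.783462, -19.805361)
θ=278°: h = r sin θ − e = -19.805361 − 2 = -21.805361
θ=278°: x = r cos θ + √(L² − h²) = 2.783462 + 268.114763 = 270.898225
θ=351°: crank pin P = (r cos θ, r sin θ) = (19.753767, -3.128689)
θ=351°: h = r sin θ − e = -3.128689 − 2 = -5.128689
θ=351°: x = r cos θ + √(L² − h²) = 19.753767 + 268.951104 = 288.704871

θ=40°: 284.1018
θ=278°: 270.8982
θ=351°: 288.7049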